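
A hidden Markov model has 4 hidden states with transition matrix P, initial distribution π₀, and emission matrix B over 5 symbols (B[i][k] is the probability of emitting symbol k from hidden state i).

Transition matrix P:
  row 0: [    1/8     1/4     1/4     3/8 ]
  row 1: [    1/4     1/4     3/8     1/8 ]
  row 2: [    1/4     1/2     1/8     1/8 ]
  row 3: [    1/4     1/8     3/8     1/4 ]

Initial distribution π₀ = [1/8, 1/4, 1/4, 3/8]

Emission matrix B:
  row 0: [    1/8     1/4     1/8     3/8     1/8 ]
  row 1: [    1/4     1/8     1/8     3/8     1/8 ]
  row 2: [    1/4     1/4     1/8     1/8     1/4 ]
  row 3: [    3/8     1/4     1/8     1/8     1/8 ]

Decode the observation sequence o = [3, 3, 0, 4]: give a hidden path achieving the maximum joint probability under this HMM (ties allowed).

path = [1, 0, 3, 2]

t=0: δ = [4.688e-02, 9.375e-02, 3.125e-02, 4.688e-02]  (obs o_0=3)
t=1: δ = [8.789e-03, 8.789e-03, 4.395e-03, 2.197e-03]  ψ = [1, 1, 1, 0]  (obs o_1=3)
t=2: δ = [2.747e-04, 5.493e-04, 8.240e-04, 1.236e-03]  ψ = [1, 0, 1, 0]  (obs o_2=0)
t=3: δ = [3.862e-05, 5.150e-05, 1.159e-04, 3.862e-05]  ψ = [3, 2, 3, 3]  (obs o_3=4)
backtrack: best end state = 2; path = [1, 0, 3, 2]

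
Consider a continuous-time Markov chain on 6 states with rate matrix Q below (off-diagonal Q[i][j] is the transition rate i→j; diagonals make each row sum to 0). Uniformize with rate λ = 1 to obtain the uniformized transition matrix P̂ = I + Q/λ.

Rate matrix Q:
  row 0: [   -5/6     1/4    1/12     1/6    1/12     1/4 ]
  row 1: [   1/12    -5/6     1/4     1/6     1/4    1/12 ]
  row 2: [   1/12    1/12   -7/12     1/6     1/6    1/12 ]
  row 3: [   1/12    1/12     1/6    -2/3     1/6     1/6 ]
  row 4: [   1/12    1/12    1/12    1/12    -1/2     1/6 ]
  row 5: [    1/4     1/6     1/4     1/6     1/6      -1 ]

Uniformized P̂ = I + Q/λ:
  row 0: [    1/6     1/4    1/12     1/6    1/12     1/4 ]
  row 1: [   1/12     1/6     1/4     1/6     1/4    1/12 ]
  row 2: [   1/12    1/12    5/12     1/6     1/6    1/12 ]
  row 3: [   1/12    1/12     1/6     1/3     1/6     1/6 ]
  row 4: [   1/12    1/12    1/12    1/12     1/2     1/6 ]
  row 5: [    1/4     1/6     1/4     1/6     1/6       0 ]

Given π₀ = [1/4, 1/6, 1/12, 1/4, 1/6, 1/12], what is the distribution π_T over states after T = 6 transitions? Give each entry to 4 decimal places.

π = [0.1140, 0.1232, 0.2096, 0.1749, 0.2510, 0.1272]

t=0: π = [0.2500, 0.1667, 0.0833, 0.2500, 0.1667, 0.0833]
t=1: π = [0.1181, 0.1458, 0.1736, 0.1944, 0.2153, 0.1528]
t=2: π = [0.1186, 0.1279, 0.2072, 0.1811, 0.2407, 0.1244]
t=3: π = [0.1140, 0.1241, 0.2095, 0.1768, 0.2477, 0.1279]
t=4: π = [0.1141, 0.1233, 0.2099, 0.1755, 0.2501, 0.1270]
t=5: π = [0.1140, 0.1232, 0.2097, 0.1751, 0.2508, 0.1272]
t=6: π = [0.1140, 0.1232, 0.2096, 0.1749, 0.2510, 0.1272]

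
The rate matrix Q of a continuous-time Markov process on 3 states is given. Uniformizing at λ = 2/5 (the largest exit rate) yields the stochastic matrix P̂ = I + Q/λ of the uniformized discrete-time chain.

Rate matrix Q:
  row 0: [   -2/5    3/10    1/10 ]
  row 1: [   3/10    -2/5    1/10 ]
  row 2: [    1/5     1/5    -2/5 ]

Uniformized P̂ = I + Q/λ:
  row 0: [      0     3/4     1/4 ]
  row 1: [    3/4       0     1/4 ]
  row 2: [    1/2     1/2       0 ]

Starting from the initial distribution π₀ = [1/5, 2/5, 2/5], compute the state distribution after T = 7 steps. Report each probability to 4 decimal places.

t=0: π = [0.2000, 0.4000, 0.4000]
t=1: π = [0.5000, 0.3500, 0.1500]
t=2: π = [0.3375, 0.4500, 0.2125]
t=3: π = [0.4438, 0.3594, 0.1969]
t=4: π = [0.3680, 0.4313, 0.2008]
t=5: π = [0.4238, 0.3764, 0.1998]
t=6: π = [0.3822, 0.4178, 0.2000]
t=7: π = [0.4134, 0.3867, 0.2000]

π = [0.4134, 0.3867, 0.2000]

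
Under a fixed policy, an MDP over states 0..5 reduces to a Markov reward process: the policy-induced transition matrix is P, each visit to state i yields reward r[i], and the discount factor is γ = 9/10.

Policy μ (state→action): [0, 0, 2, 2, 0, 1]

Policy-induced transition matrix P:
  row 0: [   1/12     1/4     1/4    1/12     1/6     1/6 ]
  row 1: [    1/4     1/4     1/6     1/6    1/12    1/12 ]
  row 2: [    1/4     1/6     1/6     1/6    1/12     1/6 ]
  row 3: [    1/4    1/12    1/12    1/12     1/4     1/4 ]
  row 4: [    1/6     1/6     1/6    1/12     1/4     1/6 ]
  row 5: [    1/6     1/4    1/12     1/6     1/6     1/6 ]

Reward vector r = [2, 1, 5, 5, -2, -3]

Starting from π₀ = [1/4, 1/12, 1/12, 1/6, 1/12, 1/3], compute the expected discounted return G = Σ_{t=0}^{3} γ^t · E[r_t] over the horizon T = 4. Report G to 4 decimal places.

G = 3.4580

t=0: π = [0.2500, 0.0833, 0.0833, 0.1667, 0.0833, 0.3333], E[r] = 0.6667, γ^t·E[r] = 0.666667, running G = 0.666667
t=1: π = [0.1736, 0.2083, 0.1458, 0.1250, 0.1736, 0.1736], E[r] = 1.0417, γ^t·E[r] = 0.937500, running G = 1.604167
t=2: π = [0.1921, 0.2025, 0.1563, 0.1273, 0.1620, 0.1597], E[r] = 1.2014, γ^t·E[r] = 0.973125, running G = 2.577292
t=3: π = [0.1912, 0.2023, 0.1588, 0.1265, 0.1609, 0.1604], E[r] = 1.2081, γ^t·E[r] = 0.880734, running G = 3.458026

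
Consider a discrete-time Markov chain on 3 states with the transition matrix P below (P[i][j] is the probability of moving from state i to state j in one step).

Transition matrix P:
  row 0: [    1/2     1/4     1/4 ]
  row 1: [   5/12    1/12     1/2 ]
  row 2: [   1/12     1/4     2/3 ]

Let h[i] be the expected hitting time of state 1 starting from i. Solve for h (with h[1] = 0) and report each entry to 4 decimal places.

h = [4.0000, 0.0000, 4.0000]

First-step conditioning: h[1] = 0; for i ≠ 1, h[i] = 1 + Σ_k P[i][k]·h[k].
  h[0] = 1 + 1/2·h[0] + 1/4·h[2]
  h[2] = 1 + 1/12·h[0] + 2/3·h[2]
Solving the 2×2 linear system over states ≠ 1 gives exactly h = [4, 0, 4] (h[1] = 0 is the target).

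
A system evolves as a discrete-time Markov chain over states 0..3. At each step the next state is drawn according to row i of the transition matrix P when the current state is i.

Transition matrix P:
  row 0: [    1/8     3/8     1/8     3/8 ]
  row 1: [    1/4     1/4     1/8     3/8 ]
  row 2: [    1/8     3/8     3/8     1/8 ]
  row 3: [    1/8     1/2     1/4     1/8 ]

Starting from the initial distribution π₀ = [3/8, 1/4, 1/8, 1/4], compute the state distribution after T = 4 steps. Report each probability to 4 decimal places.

t=0: π = [0.3750, 0.2500, 0.1250, 0.2500]
t=1: π = [0.1563, 0.3750, 0.1875, 0.2813]
t=2: π = [0.1719, 0.3633, 0.2070, 0.2578]
t=3: π = [0.1704, 0.3618, 0.2090, 0.2588]
t=4: π = [0.1702, 0.3621, 0.2096, 0.2581]

π = [0.1702, 0.3621, 0.2096, 0.2581]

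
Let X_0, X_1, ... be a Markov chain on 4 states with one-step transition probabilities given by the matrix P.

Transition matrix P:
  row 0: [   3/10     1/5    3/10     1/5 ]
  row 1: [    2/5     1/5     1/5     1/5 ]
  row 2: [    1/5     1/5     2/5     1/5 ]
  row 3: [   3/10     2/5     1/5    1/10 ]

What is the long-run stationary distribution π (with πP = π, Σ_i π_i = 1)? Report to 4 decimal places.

π = [0.2949, 0.2364, 0.2869, 0.1818]

Balance equations π_j = Σ_i π_i·P[i][j]:
  π_0 = 3/10·π_0 + 2/5·π_1 + 1/5·π_2 + 3/10·π_3
  π_1 = 1/5·π_0 + 1/5·π_1 + 1/5·π_2 + 2/5·π_3
  π_2 = 3/10·π_0 + 1/5·π_1 + 2/5·π_2 + 1/5·π_3
  normalize: π_0 + π_1 + π_2 + π_3 = 1
Solving the linear system gives exactly π = [146/495, 13/55, 142/495, 2/11].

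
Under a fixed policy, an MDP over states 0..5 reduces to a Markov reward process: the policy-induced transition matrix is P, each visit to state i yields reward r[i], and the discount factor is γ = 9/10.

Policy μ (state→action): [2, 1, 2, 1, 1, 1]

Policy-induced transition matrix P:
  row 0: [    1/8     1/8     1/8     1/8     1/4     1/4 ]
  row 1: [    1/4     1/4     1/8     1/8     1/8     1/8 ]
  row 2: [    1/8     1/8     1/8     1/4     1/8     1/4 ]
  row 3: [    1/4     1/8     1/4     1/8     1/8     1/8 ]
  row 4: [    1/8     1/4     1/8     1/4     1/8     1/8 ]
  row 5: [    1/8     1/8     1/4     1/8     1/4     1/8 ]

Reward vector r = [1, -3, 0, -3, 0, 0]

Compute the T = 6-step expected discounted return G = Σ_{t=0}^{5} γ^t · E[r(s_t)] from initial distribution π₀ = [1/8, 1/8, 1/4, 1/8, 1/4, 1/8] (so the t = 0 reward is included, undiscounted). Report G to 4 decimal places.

t=0: π = [0.1250, 0.1250, 0.2500, 0.1250, 0.2500, 0.1250], E[r] = -0.6250, γ^t·E[r] = -0.625000, running G = -0.625000
t=1: π = [0.1563, 0.1719, 0.1563, 0.1875, 0.1563, 0.1719], E[r] = -0.9219, γ^t·E[r] = -0.829688, running G = -1.454688
t=2: π = [0.1699, 0.1660, 0.1699, 0.1641, 0.1660, 0.1641], E[r] = -0.8203, γ^t·E[r] = -0.664453, running G = -2.119141
t=3: π = [0.1663, 0.1665, 0.1660, 0.1670, 0.1667, 0.1675], E[r] = -0.8342, γ^t·E[r] = -0.608153, running G = -2.727293
t=4: π = [0.1667, 0.1667, 0.1668, 0.1666, 0.1667, 0.1665], E[r] = -0.8331, γ^t·E[r] = -0.546576, running G = -3.273870
t=5: π = [0.1667, 0.1667, 0.1666, 0.1667, 0.1667, 0.1667], E[r] = -0.8334, γ^t·E[r] = -0.492133, running G = -3.766002

G = -3.7660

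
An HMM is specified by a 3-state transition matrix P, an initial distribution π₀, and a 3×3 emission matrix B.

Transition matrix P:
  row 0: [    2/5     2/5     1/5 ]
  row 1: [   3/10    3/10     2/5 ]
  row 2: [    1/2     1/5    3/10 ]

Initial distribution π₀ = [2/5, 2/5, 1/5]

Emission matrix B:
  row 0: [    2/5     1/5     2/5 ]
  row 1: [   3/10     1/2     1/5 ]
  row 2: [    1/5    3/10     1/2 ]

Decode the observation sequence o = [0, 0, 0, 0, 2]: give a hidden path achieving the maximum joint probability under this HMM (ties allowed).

t=0: δ = [1.600e-01, 1.200e-01, 4.000e-02]  (obs o_0=0)
t=1: δ = [2.560e-02, 1.920e-02, 9.600e-03]  ψ = [0, 0, 1]  (obs o_1=0)
t=2: δ = [4.096e-03, 3.072e-03, 1.536e-03]  ψ = [0, 0, 1]  (obs o_2=0)
t=3: δ = [6.554e-04, 4.915e-04, 2.458e-04]  ψ = [0, 0, 1]  (obs o_3=0)
t=4: δ = [1.049e-04, 5.243e-05, 9.830e-05]  ψ = [0, 0, 1]  (obs o_4=2)
backtrack: best end state = 0; path = [0, 0, 0, 0, 0]

path = [0, 0, 0, 0, 0]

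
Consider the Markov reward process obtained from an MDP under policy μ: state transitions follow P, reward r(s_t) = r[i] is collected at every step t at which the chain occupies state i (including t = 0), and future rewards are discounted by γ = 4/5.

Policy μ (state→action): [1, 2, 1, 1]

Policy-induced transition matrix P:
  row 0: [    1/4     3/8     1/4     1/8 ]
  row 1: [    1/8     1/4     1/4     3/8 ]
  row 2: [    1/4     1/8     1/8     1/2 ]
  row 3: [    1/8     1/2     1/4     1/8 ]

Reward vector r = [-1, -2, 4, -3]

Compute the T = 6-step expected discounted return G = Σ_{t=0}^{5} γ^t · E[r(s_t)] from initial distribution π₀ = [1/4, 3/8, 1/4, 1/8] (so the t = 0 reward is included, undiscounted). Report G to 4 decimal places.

G = -2.4896

t=0: π = [0.2500, 0.3750, 0.2500, 0.1250], E[r] = -0.3750, γ^t·E[r] = -0.375000, running G = -0.375000
t=1: π = [0.1875, 0.2813, 0.2188, 0.3125], E[r] = -0.8125, γ^t·E[r] = -0.650000, running G = -1.025000
t=2: π = [0.1758, 0.3242, 0.2227, 0.2773], E[r] = -0.7656, γ^t·E[r] = -0.490000, running G = -1.515000
t=3: π = [0.1748, 0.3135, 0.2222, 0.2896], E[r] = -0.7817, γ^t·E[r] = -0.400250, running G = -1.915250
t=4: π = [0.1746, 0.3165, 0.2222, 0.2867], E[r] = -0.7787, γ^t·E[r] = -0.318950, running G = -2.234200
t=5: π = [0.1746, 0.3157, 0.2222, 0.2875], E[r] = -0.7795, γ^t·E[r] = -0.255433, running G = -2.489633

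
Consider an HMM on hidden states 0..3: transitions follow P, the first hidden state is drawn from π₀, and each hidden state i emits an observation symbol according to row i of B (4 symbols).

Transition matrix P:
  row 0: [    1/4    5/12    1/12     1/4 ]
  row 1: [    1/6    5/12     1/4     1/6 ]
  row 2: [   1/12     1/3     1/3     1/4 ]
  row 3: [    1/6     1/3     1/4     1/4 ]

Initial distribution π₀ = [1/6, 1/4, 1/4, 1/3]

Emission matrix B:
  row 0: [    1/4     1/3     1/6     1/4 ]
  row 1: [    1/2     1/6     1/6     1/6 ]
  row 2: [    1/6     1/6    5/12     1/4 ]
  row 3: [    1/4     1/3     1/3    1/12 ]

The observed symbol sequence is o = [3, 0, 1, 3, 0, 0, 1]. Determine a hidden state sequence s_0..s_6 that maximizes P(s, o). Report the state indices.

path = [2, 1, 1, 1, 1, 1, 1]

t=0: δ = [4.167e-02, 4.167e-02, 6.250e-02, 2.778e-02]  (obs o_0=3)
t=1: δ = [2.604e-03, 1.042e-02, 3.472e-03, 3.906e-03]  ψ = [0, 2, 2, 2]  (obs o_1=0)
t=2: δ = [5.787e-04, 7.234e-04, 4.340e-04, 5.787e-04]  ψ = [1, 1, 1, 1]  (obs o_2=1)
t=3: δ = [3.617e-05, 5.023e-05, 4.521e-05, 1.206e-05]  ψ = [0, 1, 1, 0]  (obs o_3=3)
t=4: δ = [2.261e-06, 1.047e-05, 2.512e-06, 2.826e-06]  ψ = [0, 1, 2, 2]  (obs o_4=0)
t=5: δ = [4.361e-07, 2.180e-06, 4.361e-07, 4.361e-07]  ψ = [1, 1, 1, 1]  (obs o_5=0)
t=6: δ = [1.211e-07, 1.514e-07, 9.085e-08, 1.211e-07]  ψ = [1, 1, 1, 1]  (obs o_6=1)
backtrack: best end state = 1; path = [2, 1, 1, 1, 1, 1, 1]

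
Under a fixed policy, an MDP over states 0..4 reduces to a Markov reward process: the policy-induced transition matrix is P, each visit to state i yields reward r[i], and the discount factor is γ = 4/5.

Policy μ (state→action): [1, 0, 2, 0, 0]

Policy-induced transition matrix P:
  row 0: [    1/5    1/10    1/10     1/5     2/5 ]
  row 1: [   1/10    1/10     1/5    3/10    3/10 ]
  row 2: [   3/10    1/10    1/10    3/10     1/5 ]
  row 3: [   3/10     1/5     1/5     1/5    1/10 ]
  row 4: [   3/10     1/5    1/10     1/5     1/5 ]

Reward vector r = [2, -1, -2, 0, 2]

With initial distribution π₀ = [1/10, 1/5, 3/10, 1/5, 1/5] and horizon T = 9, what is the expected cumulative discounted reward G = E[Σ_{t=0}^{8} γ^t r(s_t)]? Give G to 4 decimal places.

t=0: π = [0.1000, 0.2000, 0.3000, 0.2000, 0.2000], E[r] = -0.2000, γ^t·E[r] = -0.200000, running G = -0.200000
t=1: π = [0.2500, 0.1400, 0.1400, 0.2500, 0.2200], E[r] = 0.5200, γ^t·E[r] = 0.416000, running G = 0.216000
t=2: π = [0.2470, 0.1470, 0.1390, 0.2280, 0.2390], E[r] = 0.5470, γ^t·E[r] = 0.350080, running G = 0.566080
t=3: π = [0.2459, 0.1467, 0.1375, 0.2286, 0.2413], E[r] = 0.5527, γ^t·E[r] = 0.282982, running G = 0.849062
t=4: π = [0.2461, 0.1470, 0.1375, 0.2284, 0.2410], E[r] = 0.5521, γ^t·E[r] = 0.226128, running G = 1.075190
t=5: π = [0.2460, 0.1469, 0.1375, 0.2285, 0.2411], E[r] = 0.5521, γ^t·E[r] = 0.180915, running G = 1.256105
t=6: π = [0.2460, 0.1470, 0.1375, 0.2284, 0.2410], E[r] = 0.5521, γ^t·E[r] = 0.144727, running G = 1.400832
t=7: π = [0.2460, 0.1469, 0.1375, 0.2284, 0.2411], E[r] = 0.5521, γ^t·E[r] = 0.115782, running G = 1.516615
t=8: π = [0.2460, 0.1470, 0.1375, 0.2284, 0.2411], E[r] = 0.5521, γ^t·E[r] = 0.092626, running G = 1.609240

G = 1.6092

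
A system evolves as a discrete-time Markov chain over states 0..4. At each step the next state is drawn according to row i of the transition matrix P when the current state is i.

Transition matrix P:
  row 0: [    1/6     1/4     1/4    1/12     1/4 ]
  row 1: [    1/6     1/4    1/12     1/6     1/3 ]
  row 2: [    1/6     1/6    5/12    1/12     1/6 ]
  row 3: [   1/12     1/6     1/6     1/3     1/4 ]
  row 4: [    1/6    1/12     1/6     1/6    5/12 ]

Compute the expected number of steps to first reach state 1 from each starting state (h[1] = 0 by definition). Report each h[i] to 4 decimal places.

h = [5.8488, 0.0000, 6.3154, 6.4469, 7.0318]

First-step conditioning: h[1] = 0; for i ≠ 1, h[i] = 1 + Σ_k P[i][k]·h[k].
  h[0] = 1 + 1/6·h[0] + 1/4·h[2] + 1/12·h[3] + 1/4·h[4]
  h[2] = 1 + 1/6·h[0] + 5/12·h[2] + 1/12·h[3] + 1/6·h[4]
  h[3] = 1 + 1/12·h[0] + 1/6·h[2] + 1/3·h[3] + 1/4·h[4]
  h[4] = 1 + 1/6·h[0] + 1/6·h[2] + 1/6·h[3] + 5/12·h[4]
Solving the 4×4 linear system over states ≠ 1 gives exactly h = [5340/913, 0, 5766/913, 5886/913, 6420/913] (h[1] = 0 is the target).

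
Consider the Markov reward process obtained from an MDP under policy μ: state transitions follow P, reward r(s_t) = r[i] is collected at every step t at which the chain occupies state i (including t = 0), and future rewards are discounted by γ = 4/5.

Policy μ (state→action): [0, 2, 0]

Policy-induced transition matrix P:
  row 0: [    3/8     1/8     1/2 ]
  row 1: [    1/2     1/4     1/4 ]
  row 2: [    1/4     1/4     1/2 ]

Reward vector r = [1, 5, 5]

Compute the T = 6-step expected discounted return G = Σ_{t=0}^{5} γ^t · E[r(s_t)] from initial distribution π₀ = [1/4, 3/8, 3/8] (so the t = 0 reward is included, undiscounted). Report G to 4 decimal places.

t=0: π = [0.2500, 0.3750, 0.3750], E[r] = 4.0000, γ^t·E[r] = 4.000000, running G = 4.000000
t=1: π = [0.3750, 0.2188, 0.4063], E[r] = 3.5000, γ^t·E[r] = 2.800000, running G = 6.800000
t=2: π = [0.3516, 0.2031, 0.4453], E[r] = 3.5938, γ^t·E[r] = 2.300000, running G = 9.100000
t=3: π = [0.3447, 0.2061, 0.4492], E[r] = 3.6211, γ^t·E[r] = 1.854000, running G = 10.954000
t=4: π = [0.3446, 0.2069, 0.4485], E[r] = 3.6216, γ^t·E[r] = 1.483400, running G = 12.437400
t=5: π = [0.3448, 0.2069, 0.4483], E[r] = 3.6208, γ^t·E[r] = 1.186460, running G = 13.623860

G = 13.6239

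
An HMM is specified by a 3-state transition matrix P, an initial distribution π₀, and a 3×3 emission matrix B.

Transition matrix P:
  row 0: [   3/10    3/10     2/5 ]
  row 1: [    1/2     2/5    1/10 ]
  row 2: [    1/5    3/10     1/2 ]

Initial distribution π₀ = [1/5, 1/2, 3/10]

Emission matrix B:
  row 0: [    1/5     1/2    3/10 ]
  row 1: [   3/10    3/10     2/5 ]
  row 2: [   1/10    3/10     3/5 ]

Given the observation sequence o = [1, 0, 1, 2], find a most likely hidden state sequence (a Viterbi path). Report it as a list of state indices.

path = [1, 1, 0, 2]

t=0: δ = [1.000e-01, 1.500e-01, 9.000e-02]  (obs o_0=1)
t=1: δ = [1.500e-02, 1.800e-02, 4.500e-03]  ψ = [1, 1, 2]  (obs o_1=0)
t=2: δ = [4.500e-03, 2.160e-03, 1.800e-03]  ψ = [1, 1, 0]  (obs o_2=1)
t=3: δ = [4.050e-04, 5.400e-04, 1.080e-03]  ψ = [0, 0, 0]  (obs o_3=2)
backtrack: best end state = 2; path = [1, 1, 0, 2]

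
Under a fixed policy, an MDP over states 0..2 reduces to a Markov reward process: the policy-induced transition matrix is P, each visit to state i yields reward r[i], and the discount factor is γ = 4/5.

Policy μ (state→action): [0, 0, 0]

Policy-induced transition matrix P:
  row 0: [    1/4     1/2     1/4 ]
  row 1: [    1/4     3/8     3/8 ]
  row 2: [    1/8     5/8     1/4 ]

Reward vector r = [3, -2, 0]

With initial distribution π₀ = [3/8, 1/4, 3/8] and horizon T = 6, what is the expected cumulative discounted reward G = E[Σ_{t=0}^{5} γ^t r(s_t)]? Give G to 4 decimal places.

t=0: π = [0.3750, 0.2500, 0.3750], E[r] = 0.6250, γ^t·E[r] = 0.625000, running G = 0.625000
t=1: π = [0.2031, 0.5156, 0.2813], E[r] = -0.4219, γ^t·E[r] = -0.337500, running G = 0.287500
t=2: π = [0.2148, 0.4707, 0.3145], E[r] = -0.2969, γ^t·E[r] = -0.190000, running G = 0.097500
t=3: π = [0.2107, 0.4805, 0.3088], E[r] = -0.3289, γ^t·E[r] = -0.168375, running G = -0.070875
t=4: π = [0.2114, 0.4785, 0.3101], E[r] = -0.3229, γ^t·E[r] = -0.132263, running G = -0.203138
t=5: π = [0.2112, 0.4789, 0.3098], E[r] = -0.3242, γ^t·E[r] = -0.106218, running G = -0.309355

G = -0.3094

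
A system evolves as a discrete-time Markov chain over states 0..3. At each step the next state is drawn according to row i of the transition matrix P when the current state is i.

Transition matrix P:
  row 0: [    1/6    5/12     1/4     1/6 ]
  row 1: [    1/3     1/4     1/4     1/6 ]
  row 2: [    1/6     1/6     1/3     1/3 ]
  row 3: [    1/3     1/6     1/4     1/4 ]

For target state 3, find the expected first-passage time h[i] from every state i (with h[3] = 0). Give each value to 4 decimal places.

h = [4.7143, 4.7143, 3.8571, 0.0000]

First-step conditioning: h[3] = 0; for i ≠ 3, h[i] = 1 + Σ_k P[i][k]·h[k].
  h[0] = 1 + 1/6·h[0] + 5/12·h[1] + 1/4·h[2]
  h[1] = 1 + 1/3·h[0] + 1/4·h[1] + 1/4·h[2]
  h[2] = 1 + 1/6·h[0] + 1/6·h[1] + 1/3·h[2]
Solving the 3×3 linear system over states ≠ 3 gives exactly h = [33/7, 33/7, 27/7, 0] (h[3] = 0 is the target).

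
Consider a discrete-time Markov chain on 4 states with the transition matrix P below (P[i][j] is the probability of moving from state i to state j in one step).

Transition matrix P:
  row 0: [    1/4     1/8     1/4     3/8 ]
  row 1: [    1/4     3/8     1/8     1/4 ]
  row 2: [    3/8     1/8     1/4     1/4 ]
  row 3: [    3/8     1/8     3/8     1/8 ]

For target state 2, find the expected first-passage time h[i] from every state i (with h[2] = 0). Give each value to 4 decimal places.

h = [3.7795, 4.4724, 0.0000, 3.4016]

First-step conditioning: h[2] = 0; for i ≠ 2, h[i] = 1 + Σ_k P[i][k]·h[k].
  h[0] = 1 + 1/4·h[0] + 1/8·h[1] + 3/8·h[3]
  h[1] = 1 + 1/4·h[0] + 3/8·h[1] + 1/4·h[3]
  h[3] = 1 + 3/8·h[0] + 1/8·h[1] + 1/8·h[3]
Solving the 3×3 linear system over states ≠ 2 gives exactly h = [480/127, 568/127, 0, 432/127] (h[2] = 0 is the target).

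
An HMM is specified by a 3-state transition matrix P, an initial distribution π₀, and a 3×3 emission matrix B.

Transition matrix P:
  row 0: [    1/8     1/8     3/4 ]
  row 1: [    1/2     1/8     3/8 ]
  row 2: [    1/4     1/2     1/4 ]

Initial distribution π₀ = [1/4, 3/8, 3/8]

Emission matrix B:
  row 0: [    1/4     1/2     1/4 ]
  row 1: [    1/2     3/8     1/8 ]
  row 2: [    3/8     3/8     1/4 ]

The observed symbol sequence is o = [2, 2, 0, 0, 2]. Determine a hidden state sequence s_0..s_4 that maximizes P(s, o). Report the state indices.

t=0: δ = [6.250e-02, 4.688e-02, 9.375e-02]  (obs o_0=2)
t=1: δ = [5.859e-03, 5.859e-03, 1.172e-02]  ψ = [1, 2, 0]  (obs o_1=2)
t=2: δ = [7.324e-04, 2.930e-03, 1.648e-03]  ψ = [1, 2, 0]  (obs o_2=0)
t=3: δ = [3.662e-04, 4.120e-04, 4.120e-04]  ψ = [1, 2, 1]  (obs o_3=0)
t=4: δ = [5.150e-05, 2.575e-05, 6.866e-05]  ψ = [1, 2, 0]  (obs o_4=2)
backtrack: best end state = 2; path = [0, 2, 1, 0, 2]

path = [0, 2, 1, 0, 2]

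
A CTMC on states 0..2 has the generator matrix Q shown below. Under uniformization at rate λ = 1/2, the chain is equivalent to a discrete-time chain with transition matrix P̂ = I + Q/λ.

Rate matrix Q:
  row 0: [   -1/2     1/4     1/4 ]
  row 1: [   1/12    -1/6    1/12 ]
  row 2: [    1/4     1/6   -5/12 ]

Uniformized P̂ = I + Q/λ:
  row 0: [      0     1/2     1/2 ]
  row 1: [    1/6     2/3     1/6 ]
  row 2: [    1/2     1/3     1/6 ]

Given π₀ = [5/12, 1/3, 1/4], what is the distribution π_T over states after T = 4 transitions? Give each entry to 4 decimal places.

π = [0.2150, 0.5509, 0.2342]

t=0: π = [0.4167, 0.3333, 0.2500]
t=1: π = [0.1806, 0.5139, 0.3056]
t=2: π = [0.2384, 0.5347, 0.2269]
t=3: π = [0.2025, 0.5513, 0.2461]
t=4: π = [0.2150, 0.5509, 0.2342]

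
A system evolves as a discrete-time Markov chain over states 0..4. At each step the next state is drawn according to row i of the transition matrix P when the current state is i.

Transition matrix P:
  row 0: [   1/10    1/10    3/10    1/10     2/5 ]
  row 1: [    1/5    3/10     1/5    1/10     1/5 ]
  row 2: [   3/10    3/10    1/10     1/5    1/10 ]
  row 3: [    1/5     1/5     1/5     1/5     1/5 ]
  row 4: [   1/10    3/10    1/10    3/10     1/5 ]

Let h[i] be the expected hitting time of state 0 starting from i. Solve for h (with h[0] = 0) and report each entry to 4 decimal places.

First-step conditioning: h[0] = 0; for i ≠ 0, h[i] = 1 + Σ_k P[i][k]·h[k].
  h[1] = 1 + 3/10·h[1] + 1/5·h[2] + 1/10·h[3] + 1/5·h[4]
  h[2] = 1 + 3/10·h[1] + 1/10·h[2] + 1/5·h[3] + 1/10·h[4]
  h[3] = 1 + 1/5·h[1] + 1/5·h[2] + 1/5·h[3] + 1/5·h[4]
  h[4] = 1 + 3/10·h[1] + 1/10·h[2] + 3/10·h[3] + 1/5·h[4]
Solving the 4×4 linear system over states ≠ 0 gives exactly h = [0, 545/108, 245/54, 545/108, 605/108] (h[0] = 0 is the target).

h = [0.0000, 5.0463, 4.5370, 5.0463, 5.6019]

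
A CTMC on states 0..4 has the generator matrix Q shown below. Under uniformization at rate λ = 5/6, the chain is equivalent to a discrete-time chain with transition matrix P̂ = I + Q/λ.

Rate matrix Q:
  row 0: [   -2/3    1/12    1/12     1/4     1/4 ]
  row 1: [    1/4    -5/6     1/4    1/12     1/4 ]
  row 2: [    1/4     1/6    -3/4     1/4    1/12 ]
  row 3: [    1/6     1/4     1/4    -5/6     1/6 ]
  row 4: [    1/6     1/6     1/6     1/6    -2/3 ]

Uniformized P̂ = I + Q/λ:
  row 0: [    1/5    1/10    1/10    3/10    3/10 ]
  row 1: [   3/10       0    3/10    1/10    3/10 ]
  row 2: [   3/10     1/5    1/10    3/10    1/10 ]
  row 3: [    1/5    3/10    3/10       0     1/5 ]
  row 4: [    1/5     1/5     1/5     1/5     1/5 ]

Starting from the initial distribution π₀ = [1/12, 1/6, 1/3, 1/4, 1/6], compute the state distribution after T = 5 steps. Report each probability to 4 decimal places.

π = [0.2355, 0.1628, 0.1923, 0.1889, 0.2206]

t=0: π = [0.0833, 0.1667, 0.3333, 0.2500, 0.1667]
t=1: π = [0.2500, 0.1833, 0.2000, 0.1750, 0.1917]
t=2: π = [0.2383, 0.1558, 0.1908, 0.1917, 0.2233]
t=3: π = [0.2347, 0.1642, 0.1918, 0.1890, 0.2203]
t=4: π = [0.2356, 0.1626, 0.1927, 0.1884, 0.2207]
t=5: π = [0.2355, 0.1628, 0.1923, 0.1889, 0.2206]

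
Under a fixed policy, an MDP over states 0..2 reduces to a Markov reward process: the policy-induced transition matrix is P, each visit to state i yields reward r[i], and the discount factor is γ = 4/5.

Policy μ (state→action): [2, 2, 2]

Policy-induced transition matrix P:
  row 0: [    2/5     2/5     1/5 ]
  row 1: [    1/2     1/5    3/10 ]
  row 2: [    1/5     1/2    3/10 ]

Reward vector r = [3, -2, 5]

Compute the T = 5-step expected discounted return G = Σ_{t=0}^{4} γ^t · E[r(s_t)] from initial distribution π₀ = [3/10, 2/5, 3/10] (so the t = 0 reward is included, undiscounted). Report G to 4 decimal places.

G = 5.7565

t=0: π = [0.3000, 0.4000, 0.3000], E[r] = 1.6000, γ^t·E[r] = 1.600000, running G = 1.600000
t=1: π = [0.3800, 0.3500, 0.2700], E[r] = 1.7900, γ^t·E[r] = 1.432000, running G = 3.032000
t=2: π = [0.3810, 0.3570, 0.2620], E[r] = 1.7390, γ^t·E[r] = 1.112960, running G = 4.144960
t=3: π = [0.3833, 0.3548, 0.2619], E[r] = 1.7498, γ^t·E[r] = 0.895898, running G = 5.040858
t=4: π = [0.3831, 0.3552, 0.2617], E[r] = 1.7472, γ^t·E[r] = 0.715649, running G = 5.756507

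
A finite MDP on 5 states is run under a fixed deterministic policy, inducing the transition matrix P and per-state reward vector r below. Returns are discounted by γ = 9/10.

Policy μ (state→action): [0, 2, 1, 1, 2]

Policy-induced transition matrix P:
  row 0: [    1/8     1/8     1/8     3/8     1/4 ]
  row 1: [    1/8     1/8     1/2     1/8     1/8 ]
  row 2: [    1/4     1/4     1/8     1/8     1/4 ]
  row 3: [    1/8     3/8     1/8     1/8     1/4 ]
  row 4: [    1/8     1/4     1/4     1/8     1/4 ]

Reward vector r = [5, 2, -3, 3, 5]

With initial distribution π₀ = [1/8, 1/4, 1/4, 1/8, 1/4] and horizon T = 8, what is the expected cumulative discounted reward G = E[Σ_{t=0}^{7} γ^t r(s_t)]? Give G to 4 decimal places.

G = 11.8556

t=0: π = [0.1250, 0.2500, 0.2500, 0.1250, 0.2500], E[r] = 2.0000, γ^t·E[r] = 2.000000, running G = 2.000000
t=1: π = [0.1563, 0.2188, 0.2500, 0.1563, 0.2188], E[r] = 2.0313, γ^t·E[r] = 1.828125, running G = 3.828125
t=2: π = [0.1563, 0.2227, 0.2344, 0.1641, 0.2227], E[r] = 2.1289, γ^t·E[r] = 1.724414, running G = 5.552539
t=3: π = [0.1543, 0.2231, 0.2363, 0.1641, 0.2222], E[r] = 2.1118, γ^t·E[r] = 1.539514, running G = 7.092053
t=4: π = [0.1545, 0.2233, 0.2365, 0.1636, 0.2221], E[r] = 2.1113, γ^t·E[r] = 1.385202, running G = 8.477256
t=5: π = [0.1546, 0.2232, 0.2365, 0.1636, 0.2221], E[r] = 2.1110, γ^t·E[r] = 1.246524, running G = 9.723780
t=6: π = [0.1546, 0.2232, 0.2365, 0.1636, 0.2221], E[r] = 2.1113, γ^t·E[r] = 1.122031, running G = 10.845811
t=7: π = [0.1546, 0.2232, 0.2365, 0.1636, 0.2221], E[r] = 2.1112, γ^t·E[r] = 1.009794, running G = 11.855605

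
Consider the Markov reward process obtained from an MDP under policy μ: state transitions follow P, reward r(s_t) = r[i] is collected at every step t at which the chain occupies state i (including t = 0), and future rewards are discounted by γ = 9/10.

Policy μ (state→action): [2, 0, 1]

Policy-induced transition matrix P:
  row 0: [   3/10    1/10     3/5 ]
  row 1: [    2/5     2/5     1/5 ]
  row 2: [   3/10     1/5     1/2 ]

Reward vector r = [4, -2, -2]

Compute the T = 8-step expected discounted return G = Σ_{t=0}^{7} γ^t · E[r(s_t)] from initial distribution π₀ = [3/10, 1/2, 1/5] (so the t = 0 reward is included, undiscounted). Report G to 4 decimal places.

t=0: π = [0.3000, 0.5000, 0.2000], E[r] = -0.2000, γ^t·E[r] = -0.200000, running G = -0.200000
t=1: π = [0.3500, 0.2700, 0.3800], E[r] = 0.1000, γ^t·E[r] = 0.090000, running G = -0.110000
t=2: π = [0.3270, 0.2190, 0.4540], E[r] = -0.0380, γ^t·E[r] = -0.030780, running G = -0.140780
t=3: π = [0.3219, 0.2111, 0.4670], E[r] = -0.0686, γ^t·E[r] = -0.050009, running G = -0.190789
t=4: π = [0.3211, 0.2100, 0.4689], E[r] = -0.0733, γ^t·E[r] = -0.048118, running G = -0.238908
t=5: π = [0.3210, 0.2099, 0.4691], E[r] = -0.0740, γ^t·E[r] = -0.043686, running G = -0.282593
t=6: π = [0.3210, 0.2099, 0.4691], E[r] = -0.0741, γ^t·E[r] = -0.039360, running G = -0.321954
t=7: π = [0.3210, 0.2099, 0.4691], E[r] = -0.0741, γ^t·E[r] = -0.035429, running G = -0.357382

G = -0.3574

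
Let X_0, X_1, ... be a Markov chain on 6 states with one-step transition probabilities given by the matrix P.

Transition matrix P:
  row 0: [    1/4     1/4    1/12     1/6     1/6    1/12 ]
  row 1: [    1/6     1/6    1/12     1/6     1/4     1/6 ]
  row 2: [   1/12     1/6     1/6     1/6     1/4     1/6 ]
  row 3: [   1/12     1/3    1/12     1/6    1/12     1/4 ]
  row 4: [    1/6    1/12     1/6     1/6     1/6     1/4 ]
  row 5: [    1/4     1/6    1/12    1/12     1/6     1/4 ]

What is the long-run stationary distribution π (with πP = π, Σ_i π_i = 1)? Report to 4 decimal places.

Balance equations π_j = Σ_i π_i·P[i][j]:
  π_0 = 1/4·π_0 + 1/6·π_1 + 1/12·π_2 + 1/12·π_3 + 1/6·π_4 + 1/4·π_5
  π_1 = 1/4·π_0 + 1/6·π_1 + 1/6·π_2 + 1/3·π_3 + 1/12·π_4 + 1/6·π_5
  π_2 = 1/12·π_0 + 1/12·π_1 + 1/6·π_2 + 1/12·π_3 + 1/6·π_4 + 1/12·π_5
  π_3 = 1/6·π_0 + 1/6·π_1 + 1/6·π_2 + 1/6·π_3 + 1/6·π_4 + 1/12·π_5
  π_4 = 1/6·π_0 + 1/4·π_1 + 1/4·π_2 + 1/12·π_3 + 1/6·π_4 + 1/6·π_5
  normalize: π_0 + π_1 + π_2 + π_3 + π_4 + π_5 = 1
Solving the linear system gives exactly π = [12469/70766, 13551/70766, 185/1726, 5320/35383, 309/1726, 6926/35383].

π = [0.1762, 0.1915, 0.1072, 0.1504, 0.1790, 0.1957]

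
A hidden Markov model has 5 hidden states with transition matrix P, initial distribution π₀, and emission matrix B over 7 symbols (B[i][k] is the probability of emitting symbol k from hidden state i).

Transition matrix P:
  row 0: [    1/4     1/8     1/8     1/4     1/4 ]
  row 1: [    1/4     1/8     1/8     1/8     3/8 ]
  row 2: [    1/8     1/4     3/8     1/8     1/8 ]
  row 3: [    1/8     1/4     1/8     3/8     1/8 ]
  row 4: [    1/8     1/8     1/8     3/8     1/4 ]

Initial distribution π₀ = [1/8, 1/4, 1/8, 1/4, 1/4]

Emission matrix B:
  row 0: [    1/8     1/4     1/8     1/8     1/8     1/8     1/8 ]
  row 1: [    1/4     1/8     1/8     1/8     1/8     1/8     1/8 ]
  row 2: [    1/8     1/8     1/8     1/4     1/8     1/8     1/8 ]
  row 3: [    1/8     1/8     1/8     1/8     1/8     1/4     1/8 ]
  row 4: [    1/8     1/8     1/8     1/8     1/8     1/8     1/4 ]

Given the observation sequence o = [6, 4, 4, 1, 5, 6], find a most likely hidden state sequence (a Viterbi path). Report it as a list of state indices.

t=0: δ = [1.562e-02, 3.125e-02, 1.562e-02, 3.125e-02, 6.250e-02]  (obs o_0=6)
t=1: δ = [9.766e-04, 9.766e-04, 9.766e-04, 2.930e-03, 1.953e-03]  ψ = [1, 3, 4, 4, 4]  (obs o_1=4)
t=2: δ = [4.578e-05, 9.155e-05, 4.578e-05, 1.373e-04, 6.104e-05]  ψ = [3, 3, 2, 3, 4]  (obs o_2=4)
t=3: δ = [5.722e-06, 4.292e-06, 2.146e-06, 6.437e-06, 4.292e-06]  ψ = [1, 3, 2, 3, 1]  (obs o_3=1)
t=4: δ = [1.788e-07, 2.012e-07, 1.006e-07, 6.035e-07, 2.012e-07]  ψ = [0, 3, 2, 3, 1]  (obs o_4=5)
t=5: δ = [9.430e-09, 1.886e-08, 9.430e-09, 2.829e-08, 1.886e-08]  ψ = [3, 3, 3, 3, 1]  (obs o_5=6)
backtrack: best end state = 3; path = [4, 3, 3, 3, 3, 3]

path = [4, 3, 3, 3, 3, 3]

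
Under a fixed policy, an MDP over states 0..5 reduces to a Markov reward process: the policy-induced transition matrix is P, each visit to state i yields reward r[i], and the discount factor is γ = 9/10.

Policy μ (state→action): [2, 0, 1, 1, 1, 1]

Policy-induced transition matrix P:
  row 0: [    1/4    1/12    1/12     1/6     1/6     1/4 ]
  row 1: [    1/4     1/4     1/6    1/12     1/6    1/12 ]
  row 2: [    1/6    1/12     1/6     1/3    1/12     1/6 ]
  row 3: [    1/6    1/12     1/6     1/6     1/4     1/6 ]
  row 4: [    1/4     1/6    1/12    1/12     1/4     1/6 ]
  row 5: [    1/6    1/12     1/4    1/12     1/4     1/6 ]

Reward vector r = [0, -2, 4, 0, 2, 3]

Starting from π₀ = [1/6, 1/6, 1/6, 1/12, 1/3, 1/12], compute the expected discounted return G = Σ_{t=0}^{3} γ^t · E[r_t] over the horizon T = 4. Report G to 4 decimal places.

t=0: π = [0.1667, 0.1667, 0.1667, 0.0833, 0.3333, 0.0833], E[r] = 1.2500, γ^t·E[r] = 1.250000, running G = 1.250000
t=1: π = [0.2222, 0.1389, 0.1319, 0.1458, 0.1944, 0.1667], E[r] = 1.1389, γ^t·E[r] = 1.025000, running G = 2.275000
t=2: π = [0.2130, 0.1227, 0.1458, 0.1470, 0.1979, 0.1736], E[r] = 1.2546, γ^t·E[r] = 1.016250, running G = 3.291250
t=3: π = [0.2111, 0.1203, 0.1469, 0.1498, 0.1977, 0.1742], E[r] = 1.2650, γ^t·E[r] = 0.922219, running G = 4.213469

G = 4.2135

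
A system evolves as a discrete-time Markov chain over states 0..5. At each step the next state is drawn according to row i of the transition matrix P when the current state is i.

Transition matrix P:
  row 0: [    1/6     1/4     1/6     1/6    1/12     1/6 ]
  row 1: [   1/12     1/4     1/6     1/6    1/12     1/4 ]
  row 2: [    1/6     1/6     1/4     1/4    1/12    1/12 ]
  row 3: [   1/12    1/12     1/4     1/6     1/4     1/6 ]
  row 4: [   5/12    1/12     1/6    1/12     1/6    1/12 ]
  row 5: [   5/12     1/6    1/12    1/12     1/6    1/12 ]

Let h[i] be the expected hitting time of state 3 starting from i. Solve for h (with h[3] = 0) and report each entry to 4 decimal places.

First-step conditioning: h[3] = 0; for i ≠ 3, h[i] = 1 + Σ_k P[i][k]·h[k].
  h[0] = 1 + 1/6·h[0] + 1/4·h[1] + 1/6·h[2] + 1/12·h[4] + 1/6·h[5]
  h[1] = 1 + 1/12·h[0] + 1/4·h[1] + 1/6·h[2] + 1/12·h[4] + 1/4·h[5]
  h[2] = 1 + 1/6·h[0] + 1/6·h[1] + 1/4·h[2] + 1/12·h[4] + 1/12·h[5]
  h[4] = 1 + 5/12·h[0] + 1/12·h[1] + 1/6·h[2] + 1/6·h[4] + 1/12·h[5]
  h[5] = 1 + 5/12·h[0] + 1/6·h[1] + 1/12·h[2] + 1/6·h[4] + 1/12·h[5]
Solving the 5×5 linear system over states ≠ 3 gives exactly h = [228096/36403, 229812/36403, 205332/36403, 0, 246648/36403, 248688/36403] (h[3] = 0 is the target).

h = [6.2659, 6.3130, 5.6405, 0.0000, 6.7755, 6.8315]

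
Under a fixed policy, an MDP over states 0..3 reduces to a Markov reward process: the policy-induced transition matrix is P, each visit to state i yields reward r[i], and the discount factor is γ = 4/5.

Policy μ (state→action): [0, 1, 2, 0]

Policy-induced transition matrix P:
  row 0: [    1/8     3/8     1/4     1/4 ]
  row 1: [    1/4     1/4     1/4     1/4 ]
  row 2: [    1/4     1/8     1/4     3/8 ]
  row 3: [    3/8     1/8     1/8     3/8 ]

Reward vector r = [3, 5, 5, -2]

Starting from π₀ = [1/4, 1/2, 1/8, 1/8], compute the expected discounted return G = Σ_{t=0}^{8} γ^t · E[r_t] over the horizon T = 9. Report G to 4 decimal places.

G = 11.4342

t=0: π = [0.2500, 0.5000, 0.1250, 0.1250], E[r] = 3.6250, γ^t·E[r] = 3.625000, running G = 3.625000
t=1: π = [0.2344, 0.2500, 0.2344, 0.2813], E[r] = 2.5625, γ^t·E[r] = 2.050000, running G = 5.675000
t=2: π = [0.2559, 0.2148, 0.2148, 0.3145], E[r] = 2.2871, γ^t·E[r] = 1.463750, running G = 7.138750
t=3: π = [0.2573, 0.2158, 0.2107, 0.3162], E[r] = 2.2722, γ^t·E[r] = 1.163375, running G = 8.302125
t=4: π = [0.2574, 0.2163, 0.2105, 0.3159], E[r] = 2.2743, γ^t·E[r] = 0.931550, running G = 9.233675
t=5: π = [0.2573, 0.2164, 0.2105, 0.3158], E[r] = 2.2748, γ^t·E[r] = 0.745416, running G = 9.979091
t=6: π = [0.2573, 0.2164, 0.2105, 0.3158], E[r] = 2.2749, γ^t·E[r] = 0.596341, running G = 10.575432
t=7: π = [0.2573, 0.2164, 0.2105, 0.3158], E[r] = 2.2749, γ^t·E[r] = 0.477072, running G = 11.052504
t=8: π = [0.2573, 0.2164, 0.2105, 0.3158], E[r] = 2.2749, γ^t·E[r] = 0.381657, running G = 11.434161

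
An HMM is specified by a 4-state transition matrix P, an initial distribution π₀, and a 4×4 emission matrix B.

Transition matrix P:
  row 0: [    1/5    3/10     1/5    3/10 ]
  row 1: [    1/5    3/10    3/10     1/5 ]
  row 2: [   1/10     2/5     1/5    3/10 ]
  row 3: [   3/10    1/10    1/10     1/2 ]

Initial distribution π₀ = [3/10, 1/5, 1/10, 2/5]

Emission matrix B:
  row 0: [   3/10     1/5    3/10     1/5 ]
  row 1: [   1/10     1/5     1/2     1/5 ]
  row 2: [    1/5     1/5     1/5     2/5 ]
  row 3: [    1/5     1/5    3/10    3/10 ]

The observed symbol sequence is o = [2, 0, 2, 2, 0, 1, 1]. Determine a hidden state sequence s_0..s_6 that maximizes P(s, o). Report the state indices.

path = [3, 3, 3, 3, 3, 3, 3]

t=0: δ = [9.000e-02, 1.000e-01, 2.000e-02, 1.200e-01]  (obs o_0=2)
t=1: δ = [1.080e-02, 3.000e-03, 6.000e-03, 1.200e-02]  ψ = [3, 1, 1, 3]  (obs o_1=0)
t=2: δ = [1.080e-03, 1.620e-03, 4.320e-04, 1.800e-03]  ψ = [3, 0, 0, 3]  (obs o_2=2)
t=3: δ = [1.620e-04, 2.430e-04, 9.720e-05, 2.700e-04]  ψ = [3, 1, 1, 3]  (obs o_3=2)
t=4: δ = [2.430e-05, 7.290e-06, 1.458e-05, 2.700e-05]  ψ = [3, 1, 1, 3]  (obs o_4=0)
t=5: δ = [1.620e-06, 1.458e-06, 9.720e-07, 2.700e-06]  ψ = [3, 0, 0, 3]  (obs o_5=1)
t=6: δ = [1.620e-07, 9.720e-08, 8.748e-08, 2.700e-07]  ψ = [3, 0, 1, 3]  (obs o_6=1)
backtrack: best end state = 3; path = [3, 3, 3, 3, 3, 3, 3]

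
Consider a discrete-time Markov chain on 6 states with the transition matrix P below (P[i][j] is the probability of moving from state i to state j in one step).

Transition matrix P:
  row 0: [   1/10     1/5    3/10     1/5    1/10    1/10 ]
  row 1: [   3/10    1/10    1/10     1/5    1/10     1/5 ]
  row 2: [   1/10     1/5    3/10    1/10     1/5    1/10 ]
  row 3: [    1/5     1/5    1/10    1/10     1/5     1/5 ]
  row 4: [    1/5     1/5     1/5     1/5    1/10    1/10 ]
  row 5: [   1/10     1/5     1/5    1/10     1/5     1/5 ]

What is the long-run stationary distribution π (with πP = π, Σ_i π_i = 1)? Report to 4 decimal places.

π = [0.1664, 0.1818, 0.2039, 0.1498, 0.1502, 0.1480]

Balance equations π_j = Σ_i π_i·P[i][j]:
  π_0 = 1/10·π_0 + 3/10·π_1 + 1/10·π_2 + 1/5·π_3 + 1/5·π_4 + 1/10·π_5
  π_1 = 1/5·π_0 + 1/10·π_1 + 1/5·π_2 + 1/5·π_3 + 1/5·π_4 + 1/5·π_5
  π_2 = 3/10·π_0 + 1/10·π_1 + 3/10·π_2 + 1/10·π_3 + 1/5·π_4 + 1/5·π_5
  π_3 = 1/5·π_0 + 1/5·π_1 + 1/10·π_2 + 1/10·π_3 + 1/5·π_4 + 1/10·π_5
  π_4 = 1/10·π_0 + 1/10·π_1 + 1/5·π_2 + 1/5·π_3 + 1/10·π_4 + 1/5·π_5
  normalize: π_0 + π_1 + π_2 + π_3 + π_4 + π_5 = 1
Solving the linear system gives exactly π = [183/1100, 2/11, 74/363, 1813/12100, 1817/12100, 5371/36300].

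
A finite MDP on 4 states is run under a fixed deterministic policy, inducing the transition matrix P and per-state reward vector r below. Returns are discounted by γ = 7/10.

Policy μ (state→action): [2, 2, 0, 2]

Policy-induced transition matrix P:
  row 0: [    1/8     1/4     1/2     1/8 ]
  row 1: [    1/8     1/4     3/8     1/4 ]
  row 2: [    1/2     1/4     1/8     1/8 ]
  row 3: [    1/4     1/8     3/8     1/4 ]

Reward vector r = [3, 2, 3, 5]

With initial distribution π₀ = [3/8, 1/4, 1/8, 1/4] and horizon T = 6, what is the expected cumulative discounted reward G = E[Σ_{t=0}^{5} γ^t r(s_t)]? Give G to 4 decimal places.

G = 9.3363

t=0: π = [0.3750, 0.2500, 0.1250, 0.2500], E[r] = 3.2500, γ^t·E[r] = 3.250000, running G = 3.250000
t=1: π = [0.2031, 0.2188, 0.3906, 0.1875], E[r] = 3.1563, γ^t·E[r] = 2.209375, running G = 5.459375
t=2: π = [0.2949, 0.2266, 0.3027, 0.1758], E[r] = 3.1250, γ^t·E[r] = 1.531250, running G = 6.990625
t=3: π = [0.2605, 0.2280, 0.3362, 0.1753], E[r] = 3.1226, γ^t·E[r] = 1.071038, running G = 8.061663
t=4: π = [0.2730, 0.2281, 0.3235, 0.1754], E[r] = 3.1227, γ^t·E[r] = 0.749770, running G = 8.811433
t=5: π = [0.2682, 0.2281, 0.3282, 0.1754], E[r] = 3.1228, γ^t·E[r] = 0.524849, running G = 9.336282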